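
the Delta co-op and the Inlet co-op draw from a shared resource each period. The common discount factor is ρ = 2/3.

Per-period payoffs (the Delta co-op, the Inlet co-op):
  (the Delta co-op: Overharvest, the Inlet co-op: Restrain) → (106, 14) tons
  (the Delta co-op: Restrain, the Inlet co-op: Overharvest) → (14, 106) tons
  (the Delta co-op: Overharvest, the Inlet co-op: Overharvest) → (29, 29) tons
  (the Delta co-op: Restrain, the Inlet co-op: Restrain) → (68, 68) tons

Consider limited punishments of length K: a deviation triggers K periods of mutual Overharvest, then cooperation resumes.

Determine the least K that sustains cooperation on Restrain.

2

No profitable deviation requires (68−29)(ρ+…+ρ^K) ≥ 106−68, i.e. ρ+…+ρ^K ≥ 38/39 ≈ 0.9744.
With ρ = 2/3, the partial sums are K=1: 0.6667, K=2: 1.1111.
K = 2 is the first length at which the sum reaches 0.9744.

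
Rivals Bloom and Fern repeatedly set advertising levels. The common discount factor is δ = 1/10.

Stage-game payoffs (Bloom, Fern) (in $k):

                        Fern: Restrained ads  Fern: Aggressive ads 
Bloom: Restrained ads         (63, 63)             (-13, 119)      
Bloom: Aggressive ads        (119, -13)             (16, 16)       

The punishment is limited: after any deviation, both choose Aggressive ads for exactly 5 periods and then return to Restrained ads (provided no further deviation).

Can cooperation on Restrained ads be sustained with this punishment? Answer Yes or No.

A one-shot deviation gives 119 now, then 16 for 5 periods, then back to 63.
Gain from deviating: (119−63) today; loss: (63−16) in each of the next 5 periods.
No-deviation condition: (63−16)(δ+…+δ^5) ≥ 119−63, i.e. δ+…+δ^5 ≥ 56/47.
At δ = 1/10: δ+…+δ^5 = 0.1111 < 1.1915.
So cooperation is not sustainable.

No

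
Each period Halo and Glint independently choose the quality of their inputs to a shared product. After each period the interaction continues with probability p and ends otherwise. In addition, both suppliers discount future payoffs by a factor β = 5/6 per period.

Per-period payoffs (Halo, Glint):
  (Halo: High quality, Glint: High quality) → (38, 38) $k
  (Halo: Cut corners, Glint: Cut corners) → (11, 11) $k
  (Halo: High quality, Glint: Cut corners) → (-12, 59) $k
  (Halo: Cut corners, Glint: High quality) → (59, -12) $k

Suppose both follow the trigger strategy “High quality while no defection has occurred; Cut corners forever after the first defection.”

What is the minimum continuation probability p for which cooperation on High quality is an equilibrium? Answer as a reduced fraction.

With continuation probability p and discount β, the effective per-period discount factor is βp.
Grim-trigger IC: βp ≥ (59−38)/(59−11) = 7/16.
So p ≥ (7/16)/(5/6) = 21/40.

21/40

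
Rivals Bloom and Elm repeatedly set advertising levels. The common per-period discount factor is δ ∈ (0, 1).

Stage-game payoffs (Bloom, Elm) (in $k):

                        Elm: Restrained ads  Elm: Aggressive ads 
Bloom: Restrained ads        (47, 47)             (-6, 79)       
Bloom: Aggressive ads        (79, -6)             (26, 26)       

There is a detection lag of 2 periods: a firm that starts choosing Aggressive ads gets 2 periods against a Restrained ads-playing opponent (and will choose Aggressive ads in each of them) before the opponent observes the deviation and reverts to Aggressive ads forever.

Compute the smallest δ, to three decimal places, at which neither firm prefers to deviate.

0.777

A deviator earns 79 for 2 periods, then 26 forever; cooperating earns 47 forever. Multiplying the IC by (1−δ):
47 ≥ 79(1−δ^2) + 26δ^2, so 53·δ^2 ≥ 32 and δ^2 ≥ 32/53.
δ ≥ (32/53)^(1/2) ≈ 0.777.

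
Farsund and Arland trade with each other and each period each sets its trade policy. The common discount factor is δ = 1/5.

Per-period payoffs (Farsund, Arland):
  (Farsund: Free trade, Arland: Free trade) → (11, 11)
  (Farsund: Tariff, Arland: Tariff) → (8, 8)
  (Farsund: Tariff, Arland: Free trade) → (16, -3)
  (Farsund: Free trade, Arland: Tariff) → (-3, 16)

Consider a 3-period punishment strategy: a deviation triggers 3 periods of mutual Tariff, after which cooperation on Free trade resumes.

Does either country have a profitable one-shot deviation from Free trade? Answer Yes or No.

Comparing payoff streams over the 4 periods until play realigns: cooperate → 11(1+δ+…+δ^3); deviate → 16 + 8(δ+…+δ^3).
Cooperation is sustained iff (11−8)(δ+…+δ^3) ≥ 16−11.
δ+…+δ^3 = 1/5·(1−(1/5)^3)/(1−1/5) = 0.2480, and (16−11)/(11−8) = 1.6667.
0.2480 < 1.6667, so cooperation is not sustainable.

Yes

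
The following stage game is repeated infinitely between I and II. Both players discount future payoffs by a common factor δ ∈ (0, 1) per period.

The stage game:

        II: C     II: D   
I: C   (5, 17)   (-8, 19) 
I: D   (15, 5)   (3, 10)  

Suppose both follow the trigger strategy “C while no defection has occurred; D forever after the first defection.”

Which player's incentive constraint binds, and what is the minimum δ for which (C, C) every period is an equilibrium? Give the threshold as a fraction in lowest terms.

I: cooperation gives 5 each period; deviation gives 15 once then 3 forever.
  5/(1−δ) ≥ 15 + 3δ/(1−δ) ⇒ δ ≥ 10/12 = 5/6.
II: cooperation gives 17 each period; deviation gives 19 once then 10 forever.
  δ ≥ 2/9.
Both must hold, so the binding constraint is I's: δ ≥ 5/6.

I; δ ≥ 5/6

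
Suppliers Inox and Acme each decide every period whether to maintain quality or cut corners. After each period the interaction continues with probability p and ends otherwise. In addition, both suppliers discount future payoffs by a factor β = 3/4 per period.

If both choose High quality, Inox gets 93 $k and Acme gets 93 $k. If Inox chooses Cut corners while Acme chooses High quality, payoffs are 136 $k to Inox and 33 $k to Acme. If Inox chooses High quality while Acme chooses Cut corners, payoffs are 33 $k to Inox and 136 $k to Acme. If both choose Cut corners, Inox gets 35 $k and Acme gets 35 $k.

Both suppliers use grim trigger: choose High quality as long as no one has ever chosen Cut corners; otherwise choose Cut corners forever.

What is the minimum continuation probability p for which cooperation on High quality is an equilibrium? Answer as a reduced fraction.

With continuation probability p and discount β, the effective per-period discount factor is βp.
Grim-trigger IC: βp ≥ (136−93)/(136−35) = 43/101.
So p ≥ (43/101)/(3/4) = 172/303.

172/303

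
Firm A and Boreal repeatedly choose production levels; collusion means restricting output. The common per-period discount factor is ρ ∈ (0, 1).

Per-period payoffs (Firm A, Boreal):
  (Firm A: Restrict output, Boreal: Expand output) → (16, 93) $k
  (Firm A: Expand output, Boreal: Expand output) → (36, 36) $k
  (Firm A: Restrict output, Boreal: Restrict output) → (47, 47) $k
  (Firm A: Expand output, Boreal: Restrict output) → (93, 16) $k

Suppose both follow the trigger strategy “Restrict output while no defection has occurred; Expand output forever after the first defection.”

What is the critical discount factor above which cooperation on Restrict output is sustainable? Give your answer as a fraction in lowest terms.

47/(1−ρ) ≥ 93 + 36ρ/(1−ρ)
47 ≥ 93 − 57ρ
ρ ≥ 46/57.

46/57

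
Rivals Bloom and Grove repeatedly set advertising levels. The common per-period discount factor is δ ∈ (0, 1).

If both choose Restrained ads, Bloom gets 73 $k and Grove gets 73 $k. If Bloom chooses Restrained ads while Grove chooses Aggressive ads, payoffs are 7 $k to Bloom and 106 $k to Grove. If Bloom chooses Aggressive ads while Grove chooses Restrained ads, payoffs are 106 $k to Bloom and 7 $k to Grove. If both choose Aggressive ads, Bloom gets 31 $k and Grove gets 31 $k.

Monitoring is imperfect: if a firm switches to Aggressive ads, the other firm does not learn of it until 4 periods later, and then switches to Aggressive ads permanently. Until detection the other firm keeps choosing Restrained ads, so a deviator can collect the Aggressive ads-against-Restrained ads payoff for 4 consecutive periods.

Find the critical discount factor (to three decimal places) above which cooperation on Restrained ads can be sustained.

The best deviation is to choose Aggressive ads for all 4 undetected periods, earning 106 each, then 31 forever once detected.
Deviation value: 106(1−δ^4)/(1−δ) + 31δ^4/(1−δ); cooperation value: 73/(1−δ).
IC: 73 ≥ 106(1−δ^4) + 31δ^4 = 106 − 75δ^4.
So δ^4 ≥ 33/75 = 11/25, giving δ ≥ (11/25)^(1/4) ≈ 0.814.

0.814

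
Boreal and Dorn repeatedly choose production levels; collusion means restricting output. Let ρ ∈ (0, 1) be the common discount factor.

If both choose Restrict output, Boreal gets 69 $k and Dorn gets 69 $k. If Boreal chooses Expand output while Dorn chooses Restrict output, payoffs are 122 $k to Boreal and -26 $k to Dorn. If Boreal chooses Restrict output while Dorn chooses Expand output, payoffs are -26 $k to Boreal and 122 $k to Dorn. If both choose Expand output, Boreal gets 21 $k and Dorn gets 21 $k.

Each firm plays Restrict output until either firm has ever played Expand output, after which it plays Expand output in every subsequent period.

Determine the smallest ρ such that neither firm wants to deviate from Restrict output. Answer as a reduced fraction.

69/(1−ρ) ≥ 122 + 21ρ/(1−ρ)
69 ≥ 122 − 101ρ
ρ ≥ 53/101.

53/101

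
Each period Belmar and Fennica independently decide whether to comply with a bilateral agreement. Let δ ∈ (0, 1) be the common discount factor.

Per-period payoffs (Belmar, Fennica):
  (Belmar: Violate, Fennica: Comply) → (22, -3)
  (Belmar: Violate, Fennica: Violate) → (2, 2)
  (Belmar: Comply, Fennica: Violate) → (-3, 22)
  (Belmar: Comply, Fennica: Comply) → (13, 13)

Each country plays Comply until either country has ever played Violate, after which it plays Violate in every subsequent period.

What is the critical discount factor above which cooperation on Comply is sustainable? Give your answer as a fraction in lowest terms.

9/20

One-period gain from deviating is 22 − 13 = 9. The loss is 13 − 2 = 11 in every subsequent period, with present value 11·δ/(1−δ).
Deviation is unprofitable when 11·δ/(1−δ) ≥ 9, i.e. δ/(1−δ) ≥ 9/11.
Equivalently δ ≥ 9/(9+11) = 9/20.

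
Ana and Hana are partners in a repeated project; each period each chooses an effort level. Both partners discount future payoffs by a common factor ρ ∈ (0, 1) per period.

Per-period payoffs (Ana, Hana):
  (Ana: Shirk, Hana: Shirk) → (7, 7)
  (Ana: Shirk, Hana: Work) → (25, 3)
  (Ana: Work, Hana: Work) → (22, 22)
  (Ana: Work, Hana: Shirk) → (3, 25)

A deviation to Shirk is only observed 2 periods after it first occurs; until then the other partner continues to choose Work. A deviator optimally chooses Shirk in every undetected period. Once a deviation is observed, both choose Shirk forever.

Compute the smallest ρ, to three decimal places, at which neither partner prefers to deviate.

A deviator earns 25 for 2 periods, then 7 forever; cooperating earns 22 forever. Multiplying the IC by (1−ρ):
22 ≥ 25(1−ρ^2) + 7ρ^2, so 18·ρ^2 ≥ 3 and ρ^2 ≥ 1/6.
ρ ≥ (1/6)^(1/2) ≈ 0.408.

0.408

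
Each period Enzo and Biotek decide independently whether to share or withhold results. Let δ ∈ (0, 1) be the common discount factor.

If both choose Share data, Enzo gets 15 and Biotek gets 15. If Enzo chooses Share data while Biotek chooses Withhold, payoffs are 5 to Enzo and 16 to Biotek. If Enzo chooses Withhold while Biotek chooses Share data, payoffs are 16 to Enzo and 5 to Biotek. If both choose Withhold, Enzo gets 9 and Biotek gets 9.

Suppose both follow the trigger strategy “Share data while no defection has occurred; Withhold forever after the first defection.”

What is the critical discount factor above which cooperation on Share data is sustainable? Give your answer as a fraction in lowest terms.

15/(1−δ) ≥ 16 + 9δ/(1−δ)
15 ≥ 16 − 7δ
δ ≥ 1/7.

1/7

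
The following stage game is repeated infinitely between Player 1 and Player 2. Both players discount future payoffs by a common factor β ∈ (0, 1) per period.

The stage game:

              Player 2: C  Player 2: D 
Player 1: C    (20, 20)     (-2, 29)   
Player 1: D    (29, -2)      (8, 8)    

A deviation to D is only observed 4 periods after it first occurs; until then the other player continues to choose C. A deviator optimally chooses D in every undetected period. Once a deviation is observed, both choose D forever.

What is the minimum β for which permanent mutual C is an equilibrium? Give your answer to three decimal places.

The best deviation is to choose D for all 4 undetected periods, earning 29 each, then 8 forever once detected.
Deviation value: 29(1−β^4)/(1−β) + 8β^4/(1−β); cooperation value: 20/(1−β).
IC: 20 ≥ 29(1−β^4) + 8β^4 = 29 − 21β^4.
So β^4 ≥ 9/21 = 3/7, giving β ≥ (3/7)^(1/4) ≈ 0.809.

0.809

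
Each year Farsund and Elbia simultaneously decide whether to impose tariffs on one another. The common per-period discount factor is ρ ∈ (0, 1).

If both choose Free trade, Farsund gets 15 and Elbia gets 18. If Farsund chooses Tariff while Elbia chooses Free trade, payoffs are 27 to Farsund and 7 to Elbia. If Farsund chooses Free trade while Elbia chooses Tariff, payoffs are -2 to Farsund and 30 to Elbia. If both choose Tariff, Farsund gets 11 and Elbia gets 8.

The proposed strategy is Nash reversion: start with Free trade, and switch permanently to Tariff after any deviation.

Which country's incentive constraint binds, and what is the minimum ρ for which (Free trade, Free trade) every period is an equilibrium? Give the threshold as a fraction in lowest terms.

Farsund's threshold: (27−15)/(27−11) = 3/4.
Elbia's threshold: (30−18)/(30−8) = 6/11.
3/4 > 6/11, so Farsund binds and ρ* = 3/4.

Farsund; ρ ≥ 3/4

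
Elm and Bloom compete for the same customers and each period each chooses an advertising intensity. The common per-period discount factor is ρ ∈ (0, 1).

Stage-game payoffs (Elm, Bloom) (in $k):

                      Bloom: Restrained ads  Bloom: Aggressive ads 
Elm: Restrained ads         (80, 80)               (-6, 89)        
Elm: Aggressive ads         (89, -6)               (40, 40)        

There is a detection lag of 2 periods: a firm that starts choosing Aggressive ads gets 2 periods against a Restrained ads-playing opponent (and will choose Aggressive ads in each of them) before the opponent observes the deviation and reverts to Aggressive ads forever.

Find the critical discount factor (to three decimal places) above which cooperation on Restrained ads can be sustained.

0.429

Deviating for the 2 undetected periods gains 89−80 = 9 per period over cooperation, then loses 80−40 = 40 per period forever once punishment starts.
Gain: 9(1 + ρ + … + ρ^1); loss: 40·ρ^2/(1−ρ).
No profitable deviation ⇔ 9(1−ρ^2) ≤ 40·ρ^2, i.e. ρ^2 ≥ 9/(9+40) = 9/49.
Hence ρ ≥ (9/49)^(1/2) ≈ 0.429.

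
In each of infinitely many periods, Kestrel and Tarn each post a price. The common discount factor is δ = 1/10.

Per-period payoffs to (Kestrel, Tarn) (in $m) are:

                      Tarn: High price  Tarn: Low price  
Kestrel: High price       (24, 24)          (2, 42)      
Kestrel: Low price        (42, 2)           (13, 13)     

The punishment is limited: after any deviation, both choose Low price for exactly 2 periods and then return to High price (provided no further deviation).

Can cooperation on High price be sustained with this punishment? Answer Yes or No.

No

A one-shot deviation gives 42 now, then 13 for 2 periods, then back to 24.
Gain from deviating: (42−24) today; loss: (24−13) in each of the next 2 periods.
No-deviation condition: (24−13)(δ+…+δ^2) ≥ 42−24, i.e. δ+…+δ^2 ≥ 18/11.
At δ = 1/10: δ+…+δ^2 = 0.1100 < 1.6364.
So cooperation is not sustainable.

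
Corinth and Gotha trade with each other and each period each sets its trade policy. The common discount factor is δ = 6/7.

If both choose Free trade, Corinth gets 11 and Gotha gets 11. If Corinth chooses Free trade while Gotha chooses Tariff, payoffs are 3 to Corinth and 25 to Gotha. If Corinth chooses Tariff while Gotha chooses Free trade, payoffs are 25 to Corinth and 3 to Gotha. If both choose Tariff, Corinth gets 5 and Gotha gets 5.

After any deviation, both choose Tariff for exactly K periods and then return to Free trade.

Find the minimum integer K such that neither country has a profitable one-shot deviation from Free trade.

4

Need Σ_{k=1}^{K} δ^k ≥ (25−11)/(11−5) = 2.3333 at δ = 6/7.
At K = 3 the sum is 2.2216 < 2.3333; at K = 4 it is 2.7613 ≥ 2.3333.
So the minimum punishment length is K = 4.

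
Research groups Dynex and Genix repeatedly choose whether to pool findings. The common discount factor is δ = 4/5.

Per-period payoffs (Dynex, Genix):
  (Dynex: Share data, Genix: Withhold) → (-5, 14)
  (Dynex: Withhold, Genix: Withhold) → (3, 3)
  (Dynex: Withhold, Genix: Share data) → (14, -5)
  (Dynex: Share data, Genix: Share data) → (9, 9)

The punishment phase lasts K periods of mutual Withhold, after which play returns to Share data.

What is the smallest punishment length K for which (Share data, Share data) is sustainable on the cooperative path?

2

Need Σ_{k=1}^{K} δ^k ≥ (14−9)/(9−3) = 0.8333 at δ = 4/5.
At K = 1 the sum is 0.8000 < 0.8333; at K = 2 it is 1.4400 ≥ 0.8333.
So the minimum punishment length is K = 2.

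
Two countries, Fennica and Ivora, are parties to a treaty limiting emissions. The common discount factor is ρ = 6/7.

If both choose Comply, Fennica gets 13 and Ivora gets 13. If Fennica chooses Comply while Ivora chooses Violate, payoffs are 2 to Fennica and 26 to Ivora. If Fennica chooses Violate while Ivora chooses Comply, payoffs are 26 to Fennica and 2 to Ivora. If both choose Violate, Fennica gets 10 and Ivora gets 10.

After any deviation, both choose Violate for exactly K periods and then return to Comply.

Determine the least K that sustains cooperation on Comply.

No profitable deviation requires (13−10)(ρ+…+ρ^K) ≥ 26−13, i.e. ρ+…+ρ^K ≥ 13/3 ≈ 4.3333.
With ρ = 6/7, the partial sums are K=1: 0.8571, K=2: 1.5918, …, K=7: 3.9605, K=8: 4.2519, K=9: 4.5016.
K = 9 is the first length at which the sum reaches 4.3333.

9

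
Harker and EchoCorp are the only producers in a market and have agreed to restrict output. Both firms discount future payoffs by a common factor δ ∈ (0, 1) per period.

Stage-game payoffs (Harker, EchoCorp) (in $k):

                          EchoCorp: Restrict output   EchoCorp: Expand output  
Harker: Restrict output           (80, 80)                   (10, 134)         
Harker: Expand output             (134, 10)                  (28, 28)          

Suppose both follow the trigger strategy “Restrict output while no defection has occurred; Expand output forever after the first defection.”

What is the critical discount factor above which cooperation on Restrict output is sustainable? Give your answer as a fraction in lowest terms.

One-period gain from deviating is 134 − 80 = 54. The loss is 80 − 28 = 52 in every subsequent period, with present value 52·δ/(1−δ).
Deviation is unprofitable when 52·δ/(1−δ) ≥ 54, i.e. δ/(1−δ) ≥ 27/26.
Equivalently δ ≥ 54/(54+52) = 27/53.

27/53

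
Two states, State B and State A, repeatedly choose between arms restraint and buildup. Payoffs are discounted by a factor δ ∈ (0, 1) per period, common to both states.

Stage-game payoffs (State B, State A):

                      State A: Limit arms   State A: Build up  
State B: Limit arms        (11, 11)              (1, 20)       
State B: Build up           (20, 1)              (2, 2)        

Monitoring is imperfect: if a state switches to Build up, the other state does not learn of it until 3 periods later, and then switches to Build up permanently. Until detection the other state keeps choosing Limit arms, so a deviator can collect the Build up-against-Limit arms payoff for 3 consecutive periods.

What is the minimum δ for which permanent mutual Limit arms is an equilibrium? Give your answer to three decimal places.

0.794

Deviating for the 3 undetected periods gains 20−11 = 9 per period over cooperation, then loses 11−2 = 9 per period forever once punishment starts.
Gain: 9(1 + δ + … + δ^2); loss: 9·δ^3/(1−δ).
No profitable deviation ⇔ 9(1−δ^3) ≤ 9·δ^3, i.e. δ^3 ≥ 9/(9+9) = 1/2.
Hence δ ≥ (1/2)^(1/3) ≈ 0.794.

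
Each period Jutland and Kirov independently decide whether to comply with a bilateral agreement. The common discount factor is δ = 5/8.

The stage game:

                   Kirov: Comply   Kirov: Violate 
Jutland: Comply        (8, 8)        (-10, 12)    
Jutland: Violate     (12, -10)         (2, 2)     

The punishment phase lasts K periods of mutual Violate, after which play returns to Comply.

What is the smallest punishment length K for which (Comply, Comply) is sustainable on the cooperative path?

No profitable deviation requires (8−2)(δ+…+δ^K) ≥ 12−8, i.e. δ+…+δ^K ≥ 2/3 ≈ 0.6667.
With δ = 5/8, the partial sums are K=1: 0.6250, K=2: 1.0156.
K = 2 is the first length at which the sum reaches 0.6667.

2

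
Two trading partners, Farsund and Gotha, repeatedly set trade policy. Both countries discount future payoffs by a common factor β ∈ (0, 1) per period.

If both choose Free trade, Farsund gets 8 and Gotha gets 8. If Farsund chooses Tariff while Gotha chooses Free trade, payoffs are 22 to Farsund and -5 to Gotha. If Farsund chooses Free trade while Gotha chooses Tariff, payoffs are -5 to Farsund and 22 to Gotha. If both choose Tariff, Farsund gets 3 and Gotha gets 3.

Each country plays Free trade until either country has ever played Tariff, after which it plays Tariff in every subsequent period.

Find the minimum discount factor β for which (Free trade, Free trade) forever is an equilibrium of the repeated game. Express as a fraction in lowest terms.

8/(1−β) ≥ 22 + 3β/(1−β)
8 ≥ 22 − 19β
β ≥ 14/19.

14/19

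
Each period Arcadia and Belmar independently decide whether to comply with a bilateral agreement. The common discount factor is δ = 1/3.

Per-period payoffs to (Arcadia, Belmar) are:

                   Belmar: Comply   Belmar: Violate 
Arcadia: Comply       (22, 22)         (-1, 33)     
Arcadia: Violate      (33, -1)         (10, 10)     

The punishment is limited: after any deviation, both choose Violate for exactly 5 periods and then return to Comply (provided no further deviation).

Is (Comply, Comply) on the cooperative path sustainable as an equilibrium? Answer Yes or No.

No

IC: δ+…+δ^5 ≥ (33−22)/(22−10) = 11/12.
At δ = 1/3: partial sum = 0.4979 < 0.9167. Cooperation not sustainable.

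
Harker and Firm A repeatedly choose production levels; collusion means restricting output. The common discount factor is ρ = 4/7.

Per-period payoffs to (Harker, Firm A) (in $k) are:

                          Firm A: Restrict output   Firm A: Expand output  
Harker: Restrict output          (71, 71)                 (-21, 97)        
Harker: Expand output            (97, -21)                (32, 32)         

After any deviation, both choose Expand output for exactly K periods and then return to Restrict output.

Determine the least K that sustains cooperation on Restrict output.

Need Σ_{k=1}^{K} ρ^k ≥ (97−71)/(71−32) = 0.6667 at ρ = 4/7.
At K = 1 the sum is 0.5714 < 0.6667; at K = 2 it is 0.8980 ≥ 0.6667.
So the minimum punishment length is K = 2.

2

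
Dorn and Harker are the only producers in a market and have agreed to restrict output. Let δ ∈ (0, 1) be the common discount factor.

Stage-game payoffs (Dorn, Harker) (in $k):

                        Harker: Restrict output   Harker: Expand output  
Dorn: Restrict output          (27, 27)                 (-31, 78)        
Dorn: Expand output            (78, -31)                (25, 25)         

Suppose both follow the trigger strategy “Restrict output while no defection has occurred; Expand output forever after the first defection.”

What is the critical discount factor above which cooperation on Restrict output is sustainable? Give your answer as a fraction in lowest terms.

Cooperation forever yields 27 each period: 27/(1−δ).
Deviating yields 78 once, then 25 forever: 78 + 25δ/(1−δ).
No profitable deviation requires 27/(1−δ) ≥ 78 + 25δ/(1−δ).
Multiplying by (1−δ): 27 ≥ 78(1−δ) + 25δ = 78 − 53δ.
So 53δ ≥ 51, i.e. δ ≥ 51/53.

51/53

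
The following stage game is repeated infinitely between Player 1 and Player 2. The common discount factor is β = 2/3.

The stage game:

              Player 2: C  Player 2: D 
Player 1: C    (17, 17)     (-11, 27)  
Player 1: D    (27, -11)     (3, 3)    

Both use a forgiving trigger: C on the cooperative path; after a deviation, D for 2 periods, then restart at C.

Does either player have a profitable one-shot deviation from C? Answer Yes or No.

IC: β+…+β^2 ≥ (27−17)/(17−3) = 5/7.
At β = 2/3: partial sum = 1.1111 ≥ 0.7143. Cooperation sustainable.

No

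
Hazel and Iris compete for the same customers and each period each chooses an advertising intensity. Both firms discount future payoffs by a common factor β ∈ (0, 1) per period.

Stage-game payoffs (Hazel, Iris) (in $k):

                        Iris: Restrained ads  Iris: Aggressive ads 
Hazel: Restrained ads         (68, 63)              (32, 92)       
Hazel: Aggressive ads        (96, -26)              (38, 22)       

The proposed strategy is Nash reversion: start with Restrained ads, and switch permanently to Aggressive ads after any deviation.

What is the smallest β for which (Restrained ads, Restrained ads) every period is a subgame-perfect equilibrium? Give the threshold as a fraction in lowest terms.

14/29

Hazel's threshold: (96−68)/(96−38) = 14/29.
Iris's threshold: (92−63)/(92−22) = 29/70.
14/29 > 29/70, so Hazel binds and β* = 14/29.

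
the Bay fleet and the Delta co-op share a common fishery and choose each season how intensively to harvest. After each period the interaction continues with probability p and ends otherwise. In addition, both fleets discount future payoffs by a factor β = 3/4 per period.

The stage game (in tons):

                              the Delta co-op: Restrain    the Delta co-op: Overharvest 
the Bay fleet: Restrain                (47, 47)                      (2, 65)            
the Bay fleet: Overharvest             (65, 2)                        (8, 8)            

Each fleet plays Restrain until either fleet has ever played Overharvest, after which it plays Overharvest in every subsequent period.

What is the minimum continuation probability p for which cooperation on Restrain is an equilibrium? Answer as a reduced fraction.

With continuation probability p and discount β, the effective per-period discount factor is βp.
Grim-trigger IC: βp ≥ (65−47)/(65−8) = 6/19.
So p ≥ (6/19)/(3/4) = 8/19.

8/19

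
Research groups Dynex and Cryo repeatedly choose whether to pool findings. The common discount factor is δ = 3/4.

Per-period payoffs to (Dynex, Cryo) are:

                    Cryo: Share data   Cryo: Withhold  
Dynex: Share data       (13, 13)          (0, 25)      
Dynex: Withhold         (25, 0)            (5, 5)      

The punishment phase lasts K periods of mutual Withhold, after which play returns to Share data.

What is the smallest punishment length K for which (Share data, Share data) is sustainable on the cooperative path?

3

Need Σ_{k=1}^{K} δ^k ≥ (25−13)/(13−5) = 1.5000 at δ = 3/4.
At K = 2 the sum is 1.3125 < 1.5000; at K = 3 it is 1.7344 ≥ 1.5000.
So the minimum punishment length is K = 3.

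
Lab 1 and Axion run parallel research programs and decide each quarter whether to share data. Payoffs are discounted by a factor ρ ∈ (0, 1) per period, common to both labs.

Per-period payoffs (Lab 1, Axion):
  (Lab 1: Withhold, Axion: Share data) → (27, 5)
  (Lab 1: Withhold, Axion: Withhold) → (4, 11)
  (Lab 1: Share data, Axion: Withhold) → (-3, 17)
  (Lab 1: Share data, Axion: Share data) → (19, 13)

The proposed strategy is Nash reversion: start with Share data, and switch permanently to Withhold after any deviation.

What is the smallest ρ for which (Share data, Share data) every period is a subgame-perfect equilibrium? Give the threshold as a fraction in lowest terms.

2/3

Lab 1: cooperation gives 19 each period; deviation gives 27 once then 4 forever.
  19/(1−ρ) ≥ 27 + 4ρ/(1−ρ) ⇒ ρ ≥ 8/23.
Axion: cooperation gives 13 each period; deviation gives 17 once then 11 forever.
  ρ ≥ 4/6 = 2/3.
Both must hold, so the binding constraint is Axion's: ρ ≥ 2/3.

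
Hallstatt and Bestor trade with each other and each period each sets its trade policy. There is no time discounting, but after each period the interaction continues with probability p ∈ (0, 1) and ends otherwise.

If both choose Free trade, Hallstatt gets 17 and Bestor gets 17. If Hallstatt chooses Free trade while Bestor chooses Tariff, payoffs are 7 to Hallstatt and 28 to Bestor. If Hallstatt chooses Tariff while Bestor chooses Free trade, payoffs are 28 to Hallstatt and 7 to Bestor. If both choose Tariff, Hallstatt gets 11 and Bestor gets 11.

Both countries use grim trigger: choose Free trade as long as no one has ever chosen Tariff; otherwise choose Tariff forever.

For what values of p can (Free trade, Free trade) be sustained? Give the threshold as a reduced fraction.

11/17

With no time discounting, the continuation probability p plays the role of the discount factor.
Grim-trigger IC: 17/(1−p) ≥ 28 + 11p/(1−p) ⇒ p ≥ (28−17)/(28−11) = 11/17.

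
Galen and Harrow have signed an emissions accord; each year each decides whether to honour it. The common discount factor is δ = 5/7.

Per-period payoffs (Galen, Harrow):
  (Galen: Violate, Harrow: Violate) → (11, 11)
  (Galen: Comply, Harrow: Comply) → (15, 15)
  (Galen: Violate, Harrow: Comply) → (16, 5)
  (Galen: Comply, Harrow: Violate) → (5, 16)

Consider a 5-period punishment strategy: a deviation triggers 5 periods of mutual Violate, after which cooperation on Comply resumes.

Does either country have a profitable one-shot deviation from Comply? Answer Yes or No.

No

IC: δ+…+δ^5 ≥ (16−15)/(15−11) = 1/4.
At δ = 5/7: partial sum = 2.0352 ≥ 0.2500. Cooperation sustainable.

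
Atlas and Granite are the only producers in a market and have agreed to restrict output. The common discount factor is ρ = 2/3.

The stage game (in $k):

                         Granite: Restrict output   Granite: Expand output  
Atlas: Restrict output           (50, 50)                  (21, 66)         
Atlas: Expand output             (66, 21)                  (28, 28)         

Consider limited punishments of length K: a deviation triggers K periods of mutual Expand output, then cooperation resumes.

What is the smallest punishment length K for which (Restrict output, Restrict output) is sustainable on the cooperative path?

IC: ρ(1−ρ^K)/(1−ρ) ≥ (66−50)/(50−28) = 8/11.
With ρ = 2/3: need 1 − ρ^K ≥ 8/11·(1−2/3)/(2/3), i.e. ρ^K ≤ 0.6364.
Since (2/3)^1 = 0.6667 and (2/3)^2 = 0.4444, the smallest such K is 2.

2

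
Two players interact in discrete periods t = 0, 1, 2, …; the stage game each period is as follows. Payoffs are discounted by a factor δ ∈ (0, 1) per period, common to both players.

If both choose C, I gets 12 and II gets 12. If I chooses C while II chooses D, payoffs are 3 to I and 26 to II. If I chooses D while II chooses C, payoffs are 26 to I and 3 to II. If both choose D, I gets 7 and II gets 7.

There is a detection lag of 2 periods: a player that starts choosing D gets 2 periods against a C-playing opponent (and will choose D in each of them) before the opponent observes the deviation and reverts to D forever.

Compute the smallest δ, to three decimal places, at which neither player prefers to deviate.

Deviating for the 2 undetected periods gains 26−12 = 14 per period over cooperation, then loses 12−7 = 5 per period forever once punishment starts.
Gain: 14(1 + δ + … + δ^1); loss: 5·δ^2/(1−δ).
No profitable deviation ⇔ 14(1−δ^2) ≤ 5·δ^2, i.e. δ^2 ≥ 14/(14+5) = 14/19.
Hence δ ≥ (14/19)^(1/2) ≈ 0.858.

0.858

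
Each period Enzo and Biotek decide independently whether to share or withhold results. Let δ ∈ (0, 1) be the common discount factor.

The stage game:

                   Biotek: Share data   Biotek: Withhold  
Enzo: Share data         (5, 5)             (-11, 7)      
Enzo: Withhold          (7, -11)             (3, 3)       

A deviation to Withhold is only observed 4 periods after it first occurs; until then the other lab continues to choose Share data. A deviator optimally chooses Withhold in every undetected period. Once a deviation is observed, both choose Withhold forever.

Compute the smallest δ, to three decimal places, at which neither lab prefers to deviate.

A deviator earns 7 for 4 periods, then 3 forever; cooperating earns 5 forever. Multiplying the IC by (1−δ):
5 ≥ 7(1−δ^4) + 3δ^4, so 4·δ^4 ≥ 2 and δ^4 ≥ 1/2.
δ ≥ (1/2)^(1/4) ≈ 0.841.

0.841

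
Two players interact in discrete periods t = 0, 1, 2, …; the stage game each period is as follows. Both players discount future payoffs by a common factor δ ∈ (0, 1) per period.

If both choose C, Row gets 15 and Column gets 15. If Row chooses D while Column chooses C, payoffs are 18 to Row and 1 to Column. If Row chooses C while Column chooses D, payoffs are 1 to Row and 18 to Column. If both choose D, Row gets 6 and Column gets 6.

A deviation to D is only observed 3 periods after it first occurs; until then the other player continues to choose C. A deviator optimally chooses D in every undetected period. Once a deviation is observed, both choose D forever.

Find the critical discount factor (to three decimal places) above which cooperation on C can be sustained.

The best deviation is to choose D for all 3 undetected periods, earning 18 each, then 6 forever once detected.
Deviation value: 18(1−δ^3)/(1−δ) + 6δ^3/(1−δ); cooperation value: 15/(1−δ).
IC: 15 ≥ 18(1−δ^3) + 6δ^3 = 18 − 12δ^3.
So δ^3 ≥ 3/12 = 1/4, giving δ ≥ (1/4)^(1/3) ≈ 0.630.

0.630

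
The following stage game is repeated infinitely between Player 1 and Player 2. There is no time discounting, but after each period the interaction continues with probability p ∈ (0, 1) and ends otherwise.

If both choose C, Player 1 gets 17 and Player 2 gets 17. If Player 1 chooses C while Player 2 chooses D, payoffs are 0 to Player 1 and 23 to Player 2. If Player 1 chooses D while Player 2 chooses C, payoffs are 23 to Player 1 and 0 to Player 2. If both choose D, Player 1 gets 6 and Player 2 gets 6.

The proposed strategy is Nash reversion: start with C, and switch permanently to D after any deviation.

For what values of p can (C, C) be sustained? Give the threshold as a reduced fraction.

6/17

Expected cooperation value is 17 + p·17 + p²·17 + … = 17/(1−p); deviation gives 23 + p·6/(1−p).
17 ≥ 23(1−p) + 6p ⇒ 17p ≥ 6 ⇒ p ≥ 6/17.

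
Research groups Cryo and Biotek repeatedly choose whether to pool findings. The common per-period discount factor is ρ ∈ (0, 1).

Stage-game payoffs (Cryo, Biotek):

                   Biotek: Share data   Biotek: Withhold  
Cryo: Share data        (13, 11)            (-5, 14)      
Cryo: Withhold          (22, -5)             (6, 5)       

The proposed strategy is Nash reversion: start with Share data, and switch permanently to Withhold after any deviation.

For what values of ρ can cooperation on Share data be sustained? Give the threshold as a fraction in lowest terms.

9/16

Cryo: cooperation gives 13 each period; deviation gives 22 once then 6 forever.
  13/(1−ρ) ≥ 22 + 6ρ/(1−ρ) ⇒ ρ ≥ 9/16.
Biotek: cooperation gives 11 each period; deviation gives 14 once then 5 forever.
  ρ ≥ 3/9 = 1/3.
Both must hold, so the binding constraint is Cryo's: ρ ≥ 9/16.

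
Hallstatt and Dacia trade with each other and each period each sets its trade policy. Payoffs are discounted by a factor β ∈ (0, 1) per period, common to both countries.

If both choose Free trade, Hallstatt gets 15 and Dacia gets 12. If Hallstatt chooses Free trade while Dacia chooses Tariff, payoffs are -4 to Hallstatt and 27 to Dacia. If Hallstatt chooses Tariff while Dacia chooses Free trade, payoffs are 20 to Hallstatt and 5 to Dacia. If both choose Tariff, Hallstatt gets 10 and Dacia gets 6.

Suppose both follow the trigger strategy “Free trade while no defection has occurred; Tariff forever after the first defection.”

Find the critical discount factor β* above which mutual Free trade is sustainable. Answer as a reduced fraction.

5/7

Hallstatt: cooperation gives 15 each period; deviation gives 20 once then 10 forever.
  15/(1−β) ≥ 20 + 10β/(1−β) ⇒ β ≥ 5/10 = 1/2.
Dacia: cooperation gives 12 each period; deviation gives 27 once then 6 forever.
  β ≥ 15/21 = 5/7.
Both must hold, so the binding constraint is Dacia's: β ≥ 5/7.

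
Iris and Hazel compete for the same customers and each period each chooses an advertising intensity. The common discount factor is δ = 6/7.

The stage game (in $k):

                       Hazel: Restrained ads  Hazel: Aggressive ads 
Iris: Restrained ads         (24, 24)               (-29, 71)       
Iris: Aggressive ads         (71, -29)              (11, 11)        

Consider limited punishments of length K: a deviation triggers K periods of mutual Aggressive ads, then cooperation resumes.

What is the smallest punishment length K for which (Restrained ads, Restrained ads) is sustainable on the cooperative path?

6

Need Σ_{k=1}^{K} δ^k ≥ (71−24)/(24−11) = 3.6154 at δ = 6/7.
At K = 5 the sum is 3.2240 < 3.6154; at K = 6 it is 3.6206 ≥ 3.6154.
So the minimum punishment length is K = 6.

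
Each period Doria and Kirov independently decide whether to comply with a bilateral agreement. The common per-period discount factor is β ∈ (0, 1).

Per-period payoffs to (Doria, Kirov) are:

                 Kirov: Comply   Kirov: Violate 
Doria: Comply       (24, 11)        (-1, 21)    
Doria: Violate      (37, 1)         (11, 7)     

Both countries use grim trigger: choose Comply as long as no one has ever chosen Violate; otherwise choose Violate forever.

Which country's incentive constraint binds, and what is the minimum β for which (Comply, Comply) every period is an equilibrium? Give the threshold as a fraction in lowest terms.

For Doria: deviation gain 37−24 = 13, per-period punishment loss 24−11 = 13. IC gives β ≥ 13/26 = 1/2.
For Kirov: gain 10, loss 4 per period, so β ≥ 10/14 = 5/7.
The tighter constraint is Kirov's, so cooperation needs β ≥ 5/7.

Kirov; β ≥ 5/7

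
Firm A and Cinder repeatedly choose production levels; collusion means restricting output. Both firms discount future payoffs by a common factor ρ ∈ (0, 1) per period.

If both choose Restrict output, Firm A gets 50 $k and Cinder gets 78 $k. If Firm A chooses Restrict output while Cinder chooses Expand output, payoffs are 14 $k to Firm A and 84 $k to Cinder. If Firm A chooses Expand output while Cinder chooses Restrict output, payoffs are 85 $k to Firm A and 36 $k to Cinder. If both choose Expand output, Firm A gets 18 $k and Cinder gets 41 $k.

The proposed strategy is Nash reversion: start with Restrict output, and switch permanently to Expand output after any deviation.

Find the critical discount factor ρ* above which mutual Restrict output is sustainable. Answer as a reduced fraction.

Firm A: cooperation gives 50 each period; deviation gives 85 once then 18 forever.
  50/(1−ρ) ≥ 85 + 18ρ/(1−ρ) ⇒ ρ ≥ 35/67.
Cinder: cooperation gives 78 each period; deviation gives 84 once then 41 forever.
  ρ ≥ 6/43.
Both must hold, so the binding constraint is Firm A's: ρ ≥ 35/67.

35/67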